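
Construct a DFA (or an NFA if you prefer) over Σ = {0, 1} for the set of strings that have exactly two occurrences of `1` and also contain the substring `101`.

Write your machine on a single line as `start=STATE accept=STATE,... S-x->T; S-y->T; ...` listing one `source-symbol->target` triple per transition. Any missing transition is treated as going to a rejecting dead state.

start=S0; accept=S4; S0-0->S0; S0-1->S1; S1-0->S2; S1-1->S3; S2-0->S3; S2-1->S4; S3-0->S3; S3-1->S3; S4-0->S4; S4-1->S3

Run two small machines in parallel and take their product. One (4 states) tracks the count of `1`s, saturating at 3; the other (4 states) tracks whether and how much of `101` has been seen. Each combined state is a pair, one component from each; accept when both components accept. Equivalent product states are then merged.
A 5-state machine:
        0   1  
>  S0   S0  S1 
   S1   S2  S3 
   S2   S3  S4 
   S3   S3  S3 
 * S4   S4  S3 
(> = start, * = accepting)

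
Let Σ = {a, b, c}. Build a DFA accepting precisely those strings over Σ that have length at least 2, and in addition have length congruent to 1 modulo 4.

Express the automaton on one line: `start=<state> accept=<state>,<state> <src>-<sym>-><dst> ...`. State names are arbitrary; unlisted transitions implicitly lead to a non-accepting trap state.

Run two small machines in parallel and take their product. The first has 4 states tracking the input length, saturating at 3; the second has 4 states tracking the input length modulo 4. A product state is a pair (one from each), accepting exactly when both do. After merging equivalent states the machine shrinks.
With 6 states:
        a   b   c  
>  q0   q1  q1  q1 
   q1   q2  q2  q2 
   q2   q3  q3  q3 
   q3   q4  q4  q4 
   q4   q5  q5  q5 
 * q5   q2  q2  q2 
(> = start, * = accepting)

start=q0 accept=q5 q0-a->q1 q0-b->q1 q0-c->q1 q1-a->q2 q1-b->q2 q1-c->q2 q2-a->q3 q2-b->q3 q2-c->q3 q3-a->q4 q3-b->q4 q3-c->q4 q4-a->q5 q4-b->q5 q4-c->q5 q5-a->q2 q5-b->q2 q5-c->q2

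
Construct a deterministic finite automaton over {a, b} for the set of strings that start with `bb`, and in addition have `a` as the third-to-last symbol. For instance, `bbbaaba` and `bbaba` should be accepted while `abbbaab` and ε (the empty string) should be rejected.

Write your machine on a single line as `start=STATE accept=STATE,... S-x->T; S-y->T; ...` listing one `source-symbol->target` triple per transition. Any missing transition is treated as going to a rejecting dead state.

Build one automaton per condition and run them in lockstep. One (4 states) tracks whether the input so far still matches the prefix `bb`; the other (15 states) tracks the last 3 symbols read. Each combined state is a pair, one component from each; accept when both components accept. Equivalent product states are then merged.
An 11-state machine:
          a    b  
>  S0     S1   S2 
   S1     S1   S1 
   S2     S1   S3 
   S3     S4   S3 
   S4     S5   S6 
   S5     S7   S8 
   S6     S9  S10 
 * S7     S7   S8 
 * S8     S9  S10 
 * S9     S5   S6 
 * S10    S4   S3 
(> = start, * = accepting)

start=S0; accept=S7,S8,S9,S10; S0-a->S1; S0-b->S2; S1-a->S1; S1-b->S1; S2-a->S1; S2-b->S3; S3-a->S4; S3-b->S3; S4-a->S5; S4-b->S6; S5-a->S7; S5-b->S8; S6-a->S9; S6-b->S10; S7-a->S7; S7-b->S8; S8-a->S9; S8-b->S10; S9-a->S5; S9-b->S6; S10-a->S4; S10-b->S3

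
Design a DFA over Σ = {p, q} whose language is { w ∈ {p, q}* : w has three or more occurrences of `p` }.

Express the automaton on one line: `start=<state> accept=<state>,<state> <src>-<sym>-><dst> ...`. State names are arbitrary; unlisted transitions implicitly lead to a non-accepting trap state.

Count `p`s, saturating at 4: states S0 through S3 mean 0 through 3 `p`s seen; S4 means more than 3. Each `p` increments (capped at S4); other symbols loop. Accept from {S3, S4}.
5 states suffice.
        p   q  
>  S0   S1  S0 
   S1   S2  S1 
   S2   S3  S2 
 * S3   S4  S3 
 * S4   S4  S4 
(> = start, * = accepting)

start=S0 accept=S3,S4 S0-p->S1 S0-q->S0 S1-p->S2 S1-q->S1 S2-p->S3 S2-q->S2 S3-p->S4 S3-q->S3 S4-p->S4 S4-q->S4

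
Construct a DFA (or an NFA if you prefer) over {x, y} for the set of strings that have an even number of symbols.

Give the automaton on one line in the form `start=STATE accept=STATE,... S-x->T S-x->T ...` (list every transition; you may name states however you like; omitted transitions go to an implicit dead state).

Only the length mod 2 matters, so use a 2-cycle: from any state, every input symbol moves to the next state, wrapping q1 back to q0. Mark q0 accepting.
A 2-state machine:
        x   y  
>* q0   q1  q1 
   q1   q0  q0 
(> = start, * = accepting)

start=q0 accept=q0 q0-x->q1 q0-y->q1 q1-x->q0 q1-y->q0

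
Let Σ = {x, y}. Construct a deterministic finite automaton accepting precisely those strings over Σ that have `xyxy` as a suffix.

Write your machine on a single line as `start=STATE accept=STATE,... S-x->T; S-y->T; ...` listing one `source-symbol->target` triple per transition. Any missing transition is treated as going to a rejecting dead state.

start=s0; accept=s4; s0-x->s1; s0-y->s0; s1-x->s1; s1-y->s2; s2-x->s3; s2-y->s0; s3-x->s1; s3-y->s4; s4-x->s3; s4-y->s0

Remember how much of `xyxy` the current input suffix matches. State s0 means no match yet; s1 means the last symbol is `x`; s2 means the last 2 symbols are `xy`; s3 means the last 3 symbols are `xyx`; s4 means the last 4 symbols are `xyxy`. Only s4 accepts. On a mismatch, fall back to the longest proper suffix that is still a prefix of `xyxy`.
5 states suffice.
        x   y  
>  s0   s1  s0 
   s1   s1  s2 
   s2   s3  s0 
   s3   s1  s4 
 * s4   s3  s0 
(> = start, * = accepting)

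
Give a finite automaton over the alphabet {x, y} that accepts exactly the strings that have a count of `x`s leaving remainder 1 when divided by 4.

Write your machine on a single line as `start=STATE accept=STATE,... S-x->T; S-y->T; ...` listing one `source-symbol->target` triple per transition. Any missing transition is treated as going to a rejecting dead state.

start=A; accept=B; A-x->B; A-y->A; B-x->C; B-y->B; C-x->D; C-y->C; D-x->A; D-y->D

The only thing that matters is how many `x`s have appeared, reduced mod 4. Use one state per residue: A for 0, …, D for 3. Reading `x` moves to the next residue; anything else stays put. B is accepting.
       x  y 
>  A   B  A 
 * B   C  B 
   C   D  C 
   D   A  D 
(> = start, * = accepting)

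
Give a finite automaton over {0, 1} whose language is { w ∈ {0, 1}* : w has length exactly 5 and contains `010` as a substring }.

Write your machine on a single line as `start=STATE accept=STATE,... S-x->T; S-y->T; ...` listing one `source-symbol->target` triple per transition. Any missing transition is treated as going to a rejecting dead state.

Handle the two conditions separately and then intersect. The first has 7 states tracking the input length, saturating at 6; the second has 4 states tracking whether and how much of `010` has been seen. A product state is a pair (one from each), accepting exactly when both do. After merging equivalent states the machine shrinks.
With 13 states:
          0    1  
>  q0     q1   q2 
   q1     q3   q4 
   q2     q3   q5 
   q3     q6   q7 
   q4     q8   q9 
   q5     q6   q9 
   q6     q9  q10 
   q7    q11   q9 
   q8    q11  q11 
   q9     q9   q9 
   q10   q12   q9 
   q11   q12  q12 
 * q12    q9   q9 
(> = start, * = accepting)

start=q0; accept=q12; q0-0->q1; q0-1->q2; q1-0->q3; q1-1->q4; q2-0->q3; q2-1->q5; q3-0->q6; q3-1->q7; q4-0->q8; q4-1->q9; q5-0->q6; q5-1->q9; q6-0->q9; q6-1->q10; q7-0->q11; q7-1->q9; q8-0->q11; q8-1->q11; q9-0->q9; q9-1->q9; q10-0->q12; q10-1->q9; q11-0->q12; q11-1->q12; q12-0->q9; q12-1->q9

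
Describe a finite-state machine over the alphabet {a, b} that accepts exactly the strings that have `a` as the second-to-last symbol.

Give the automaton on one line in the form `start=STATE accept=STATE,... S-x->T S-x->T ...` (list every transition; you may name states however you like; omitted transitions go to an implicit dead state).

start=q0 accept=q3,q4 q0-a->q1 q0-b->q2 q1-a->q3 q1-b->q4 q2-a->q5 q2-b->q6 q3-a->q3 q3-b->q4 q4-a->q5 q4-b->q6 q5-a->q3 q5-b->q4 q6-a->q5 q6-b->q6

Because acceptance depends on a position counted from the end, the machine has to buffer the most recent 2 symbols. Make each state the string of the last up-to-2 symbols read; on input `x` shift the window left and append `x`. Accept when the buffered window has length 2 and begins with `a`.
        a   b  
>  q0   q1  q2 
   q1   q3  q4 
   q2   q5  q6 
 * q3   q3  q4 
 * q4   q5  q6 
   q5   q3  q4 
   q6   q5  q6 
(> = start, * = accepting)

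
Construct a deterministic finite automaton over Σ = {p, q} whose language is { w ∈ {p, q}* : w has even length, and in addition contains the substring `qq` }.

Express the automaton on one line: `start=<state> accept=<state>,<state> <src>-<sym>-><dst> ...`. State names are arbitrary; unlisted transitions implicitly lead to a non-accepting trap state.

Build one automaton per condition and run them in lockstep. One (2 states) tracks the input length modulo 2; the other (3 states) tracks whether and how much of `qq` has been seen. Each combined state is a pair, one component from each; accept when both components accept.
A 6-state machine:
        p   q  
>  S0   S1  S2 
   S1   S0  S3 
   S2   S0  S4 
   S3   S1  S5 
 * S4   S5  S5 
   S5   S4  S4 
(> = start, * = accepting)

start=S0 accept=S4 S0-p->S1 S0-q->S2 S1-p->S0 S1-q->S3 S2-p->S0 S2-q->S4 S3-p->S1 S3-q->S5 S4-p->S5 S4-q->S5 S5-p->S4 S5-q->S4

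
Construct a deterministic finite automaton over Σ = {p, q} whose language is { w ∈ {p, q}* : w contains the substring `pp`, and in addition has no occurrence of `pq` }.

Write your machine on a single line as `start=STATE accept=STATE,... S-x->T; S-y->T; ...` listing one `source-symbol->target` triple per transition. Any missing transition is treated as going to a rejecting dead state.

Handle the two conditions separately and then intersect. The first has 3 states tracking whether and how much of `pp` has been seen; the second has 3 states tracking partial matches of the forbidden pattern `pq`. A product state is a pair (one from each), accepting exactly when both do.
       p  q 
>  A   B  A 
   B   C  D 
 * C   C  E 
   D   F  D 
   E   E  E 
   F   E  D 
(> = start, * = accepting)

start=A; accept=C; A-p->B; A-q->A; B-p->C; B-q->D; C-p->C; C-q->E; D-p->F; D-q->D; E-p->E; E-q->E; F-p->E; F-q->D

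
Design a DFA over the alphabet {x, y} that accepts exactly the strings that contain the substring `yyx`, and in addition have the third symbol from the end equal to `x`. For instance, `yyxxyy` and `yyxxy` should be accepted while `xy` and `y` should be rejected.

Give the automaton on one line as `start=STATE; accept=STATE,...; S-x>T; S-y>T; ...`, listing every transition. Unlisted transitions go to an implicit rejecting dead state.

Run two small machines in parallel and take their product. The first has 4 states tracking whether and how much of `yyx` has been seen; the second has 15 states tracking the last 3 symbols read. A product state is a pair (one from each), accepting exactly when both do. Minimizing collapses redundant product states.
        x   y  
>  S0   S0  S1 
   S1   S0  S2 
   S2   S3  S2 
   S3   S4  S5 
   S4   S6  S7 
   S5   S8  S9 
 * S6   S6  S7 
 * S7   S8  S9 
 * S8   S4  S5 
 * S9   S3  S2 
(> = start, * = accepting)

start=S0; accept=S6,S7,S8,S9; S0-x>S0; S0-y>S1; S1-x>S0; S1-y>S2; S2-x>S3; S2-y>S2; S3-x>S4; S3-y>S5; S4-x>S6; S4-y>S7; S5-x>S8; S5-y>S9; S6-x>S6; S6-y>S7; S7-x>S8; S7-y>S9; S8-x>S4; S8-y>S5; S9-x>S3; S9-y>S2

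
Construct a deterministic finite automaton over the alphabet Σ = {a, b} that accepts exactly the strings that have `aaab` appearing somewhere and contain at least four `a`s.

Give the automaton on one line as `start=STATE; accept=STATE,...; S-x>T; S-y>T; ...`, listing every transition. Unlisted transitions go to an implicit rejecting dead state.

Build one automaton per condition and run them in lockstep. One (5 states) tracks whether and how much of `aaab` has been seen; the other (6 states) tracks the count of `a`s, saturating at 5. Each combined state is a pair, one component from each; accept when both components accept. Minimizing collapses redundant product states.
A 10-state machine:
        a   b  
>  q0   q1  q0 
   q1   q2  q3 
   q2   q4  q3 
   q3   q5  q3 
   q4   q6  q7 
   q5   q8  q3 
   q6   q6  q9 
   q7   q9  q7 
   q8   q6  q3 
 * q9   q9  q9 
(> = start, * = accepting)

start=q0; accept=q9; q0-a>q1; q0-b>q0; q1-a>q2; q1-b>q3; q2-a>q4; q2-b>q3; q3-a>q5; q3-b>q3; q4-a>q6; q4-b>q7; q5-a>q8; q5-b>q3; q6-a>q6; q6-b>q9; q7-a>q9; q7-b>q7; q8-a>q6; q8-b>q3; q9-a>q9; q9-b>q9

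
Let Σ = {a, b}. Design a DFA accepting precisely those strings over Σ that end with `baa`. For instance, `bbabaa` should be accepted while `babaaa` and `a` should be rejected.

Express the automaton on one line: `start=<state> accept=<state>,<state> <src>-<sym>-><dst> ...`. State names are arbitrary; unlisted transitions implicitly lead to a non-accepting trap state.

start=S0 accept=S3 S0-a->S0 S0-b->S1 S1-a->S2 S1-b->S1 S2-a->S3 S2-b->S1 S3-a->S0 S3-b->S1

Remember how much of `baa` the current input suffix matches. State S0 means no match yet; S1 means the last symbol is `b`; S2 means the last 2 symbols are `ba`; S3 means the last 3 symbols are `baa`. Only S3 accepts. On a mismatch, fall back to the longest proper suffix that is still a prefix of `baa`.
4 states suffice.
        a   b  
>  S0   S0  S1 
   S1   S2  S1 
   S2   S3  S1 
 * S3   S0  S1 
(> = start, * = accepting)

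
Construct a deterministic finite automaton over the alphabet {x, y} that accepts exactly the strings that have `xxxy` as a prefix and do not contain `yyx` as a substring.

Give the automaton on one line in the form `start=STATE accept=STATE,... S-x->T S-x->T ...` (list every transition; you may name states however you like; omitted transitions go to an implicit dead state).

Build one automaton per condition and run them in lockstep. The first has 6 states tracking whether the input so far still matches the prefix `xxxy`; the second has 4 states tracking partial matches of the forbidden pattern `yyx`. A product state is a pair (one from each), accepting exactly when both do. Minimizing collapses redundant product states.
       x  y 
>  A   B  C 
   B   D  C 
   C   C  C 
   D   E  C 
   E   C  F 
 * F   G  H 
 * G   G  F 
 * H   C  H 
(> = start, * = accepting)

start=A accept=F,G,H A-x->B A-y->C B-x->D B-y->C C-x->C C-y->C D-x->E D-y->C E-x->C E-y->F F-x->G F-y->H G-x->G G-y->F H-x->C H-y->H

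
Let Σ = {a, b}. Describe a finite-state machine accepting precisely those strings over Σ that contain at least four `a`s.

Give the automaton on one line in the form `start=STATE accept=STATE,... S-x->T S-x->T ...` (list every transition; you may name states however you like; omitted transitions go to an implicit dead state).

Count `a`s, saturating at 5: states q0 through q4 mean 0 through 4 `a`s seen; q5 means more than 4. Each `a` increments (capped at q5); other symbols loop. Accept from {q4, q5}.
6 states suffice.
        a   b  
>  q0   q1  q0 
   q1   q2  q1 
   q2   q3  q2 
   q3   q4  q3 
 * q4   q5  q4 
 * q5   q5  q5 
(> = start, * = accepting)

start=q0 accept=q4,q5 q0-a->q1 q0-b->q0 q1-a->q2 q1-b->q1 q2-a->q3 q2-b->q2 q3-a->q4 q3-b->q3 q4-a->q5 q4-b->q4 q5-a->q5 q5-b->q5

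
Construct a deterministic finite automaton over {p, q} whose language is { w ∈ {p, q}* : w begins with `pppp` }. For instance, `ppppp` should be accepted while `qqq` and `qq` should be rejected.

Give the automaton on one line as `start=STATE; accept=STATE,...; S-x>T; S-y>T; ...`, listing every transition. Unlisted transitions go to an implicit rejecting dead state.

start=s0; accept=s4; s0-p>s1; s0-q>s5; s1-p>s2; s1-q>s5; s2-p>s3; s2-q>s5; s3-p>s4; s3-q>s5; s4-p>s4; s4-q>s4; s5-p>s5; s5-q>s5

Walk along `pppp` while the input agrees: from s0 take `p` to s1, and so on. Any deviation drops to the rejecting sink s5. Once s4 is reached the prefix is confirmed and every continuation is accepted.
With 6 states:
        p   q  
>  s0   s1  s5 
   s1   s2  s5 
   s2   s3  s5 
   s3   s4  s5 
 * s4   s4  s4 
   s5   s5  s5 
(> = start, * = accepting)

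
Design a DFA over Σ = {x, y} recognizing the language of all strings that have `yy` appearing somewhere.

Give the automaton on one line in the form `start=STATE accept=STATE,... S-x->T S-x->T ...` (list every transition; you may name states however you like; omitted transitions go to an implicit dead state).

start=S0 accept=S2 S0-x->S0 S0-y->S1 S1-x->S0 S1-y->S2 S2-x->S2 S2-y->S2

States S0..S1 record the length of the longest prefix of `yy` that matches the current input suffix. Reaching S2 means `yy` has been seen, and we stay there forever. Accept from S2.
        x   y  
>  S0   S0  S1 
   S1   S0  S2 
 * S2   S2  S2 
(> = start, * = accepting)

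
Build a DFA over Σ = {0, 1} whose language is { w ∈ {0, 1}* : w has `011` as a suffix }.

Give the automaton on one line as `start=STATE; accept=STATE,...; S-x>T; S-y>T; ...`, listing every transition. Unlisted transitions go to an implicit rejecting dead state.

start=s0; accept=s3; s0-0>s1; s0-1>s0; s1-0>s1; s1-1>s2; s2-0>s1; s2-1>s3; s3-0>s1; s3-1>s0

Let each state record the length of the longest suffix of the input read so far that is also a prefix of `011`. s1 means the last symbol is `0`; s2 means the last 2 symbols are `01`; s3 means the last 3 symbols are `011`. Accept only at s3, where the string currently ends in `011`.
With 4 states:
        0   1  
>  s0   s1  s0 
   s1   s1  s2 
   s2   s1  s3 
 * s3   s1  s0 
(> = start, * = accepting)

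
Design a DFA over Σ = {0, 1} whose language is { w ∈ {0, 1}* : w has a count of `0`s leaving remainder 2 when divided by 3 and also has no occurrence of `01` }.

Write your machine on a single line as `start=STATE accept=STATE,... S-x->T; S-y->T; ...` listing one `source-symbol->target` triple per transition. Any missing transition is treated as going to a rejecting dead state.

Run two small machines in parallel and take their product. The first has 3 states tracking the count of `0`s modulo 3; the second has 3 states tracking partial matches of the forbidden pattern `01`. A product state is a pair (one from each), accepting exactly when both do.
With 7 states:
        0   1  
>  q0   q1  q0 
   q1   q2  q3 
 * q2   q4  q5 
   q3   q5  q3 
   q4   q1  q6 
   q5   q6  q5 
   q6   q3  q6 
(> = start, * = accepting)

start=q0; accept=q2; q0-0->q1; q0-1->q0; q1-0->q2; q1-1->q3; q2-0->q4; q2-1->q5; q3-0->q5; q3-1->q3; q4-0->q1; q4-1->q6; q5-0->q6; q5-1->q5; q6-0->q3; q6-1->q6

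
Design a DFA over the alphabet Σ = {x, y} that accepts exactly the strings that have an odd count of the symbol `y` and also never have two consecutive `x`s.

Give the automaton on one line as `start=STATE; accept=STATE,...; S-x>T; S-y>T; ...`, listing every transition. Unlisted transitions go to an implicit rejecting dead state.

start=A; accept=C,E; A-x>B; A-y>C; B-x>D; B-y>C; C-x>E; C-y>A; D-x>D; D-y>D; E-x>D; E-y>A

Build one automaton per condition and run them in lockstep. One (2 states) tracks the count of `y`s modulo 2; the other (3 states) tracks partial matches of the forbidden pattern `xx`. Each combined state is a pair, one component from each; accept when both components accept. After merging equivalent states the machine shrinks.
       x  y 
>  A   B  C 
   B   D  C 
 * C   E  A 
   D   D  D 
 * E   D  A 
(> = start, * = accepting)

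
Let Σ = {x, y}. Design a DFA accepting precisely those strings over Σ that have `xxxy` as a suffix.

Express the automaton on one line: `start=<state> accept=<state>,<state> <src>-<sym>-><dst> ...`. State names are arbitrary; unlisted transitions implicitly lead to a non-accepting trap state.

Let each state record the length of the longest suffix of the input read so far that is also a prefix of `xxxy`. q1 means the last symbol is `x`; q2 means the last 2 symbols are `xx`; q3 means the last 3 symbols are `xxx`; q4 means the last 4 symbols are `xxxy`. Accept only at q4, where the string currently ends in `xxxy`.
5 states suffice.
        x   y  
>  q0   q1  q0 
   q1   q2  q0 
   q2   q3  q0 
   q3   q3  q4 
 * q4   q1  q0 
(> = start, * = accepting)

start=q0 accept=q4 q0-x->q1 q0-y->q0 q1-x->q2 q1-y->q0 q2-x->q3 q2-y->q0 q3-x->q3 q3-y->q4 q4-x->q1 q4-y->q0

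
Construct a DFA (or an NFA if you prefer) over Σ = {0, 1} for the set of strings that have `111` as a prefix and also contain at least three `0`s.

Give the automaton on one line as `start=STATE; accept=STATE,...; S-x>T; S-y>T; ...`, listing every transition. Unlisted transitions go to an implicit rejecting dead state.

Run two small machines in parallel and take their product. The first has 5 states tracking whether the input so far still matches the prefix `111`; the second has 5 states tracking the count of `0`s, saturating at 4. A product state is a pair (one from each), accepting exactly when both do. After merging equivalent states the machine shrinks.
        0   1  
>  s0   s1  s2 
   s1   s1  s1 
   s2   s1  s3 
   s3   s1  s4 
   s4   s5  s4 
   s5   s6  s5 
   s6   s7  s6 
 * s7   s7  s7 
(> = start, * = accepting)

start=s0; accept=s7; s0-0>s1; s0-1>s2; s1-0>s1; s1-1>s1; s2-0>s1; s2-1>s3; s3-0>s1; s3-1>s4; s4-0>s5; s4-1>s4; s5-0>s6; s5-1>s5; s6-0>s7; s6-1>s6; s7-0>s7; s7-1>s7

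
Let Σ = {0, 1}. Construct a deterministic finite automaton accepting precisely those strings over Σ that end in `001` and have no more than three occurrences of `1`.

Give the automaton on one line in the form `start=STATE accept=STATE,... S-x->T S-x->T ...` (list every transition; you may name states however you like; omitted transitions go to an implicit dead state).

Build one automaton per condition and run them in lockstep. One (4 states) tracks how much of the suffix `001` has currently been matched; the other (5 states) tracks the count of `1`s, saturating at 4. Each combined state is a pair, one component from each; accept when both components accept. After merging equivalent states the machine shrinks.
          0    1  
>  q0     q1   q2 
   q1     q3   q2 
   q2     q4   q5 
   q3     q3   q6 
   q4     q7   q5 
   q5     q8   q9 
 * q6     q4   q5 
   q7     q7  q10 
   q8    q11   q9 
   q9     q9   q9 
 * q10    q8   q9 
   q11   q11  q12 
 * q12    q9   q9 
(> = start, * = accepting)

start=q0 accept=q6,q10,q12 q0-0->q1 q0-1->q2 q1-0->q3 q1-1->q2 q2-0->q4 q2-1->q5 q3-0->q3 q3-1->q6 q4-0->q7 q4-1->q5 q5-0->q8 q5-1->q9 q6-0->q4 q6-1->q5 q7-0->q7 q7-1->q10 q8-0->q11 q8-1->q9 q9-0->q9 q9-1->q9 q10-0->q8 q10-1->q9 q11-0->q11 q11-1->q12 q12-0->q9 q12-1->q9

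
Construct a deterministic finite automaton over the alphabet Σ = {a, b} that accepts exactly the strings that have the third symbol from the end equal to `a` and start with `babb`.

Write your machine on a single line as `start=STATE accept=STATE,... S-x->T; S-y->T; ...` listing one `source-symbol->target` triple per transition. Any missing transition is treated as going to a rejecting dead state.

Build one automaton per condition and run them in lockstep. The first has 15 states tracking the last 3 symbols read; the second has 6 states tracking whether the input so far still matches the prefix `babb`. A product state is a pair (one from each), accepting exactly when both do.
24 states suffice.
          a    b  
>  S0     S1   S2 
   S1     S3   S4 
   S2     S5   S6 
   S3     S7   S8 
   S4     S9  S10 
   S5    S11  S12 
   S6    S13  S14 
   S7     S7   S8 
   S8     S9  S10 
   S9    S11  S15 
   S10   S13  S14 
   S11    S7   S8 
   S12    S9  S16 
   S13   S11  S15 
   S14   S13  S14 
   S15    S9  S10 
 * S16   S17  S18 
   S17   S19  S20 
   S18   S17  S18 
   S19   S21  S22 
   S20   S23  S16 
 * S21   S21  S22 
 * S22   S23  S16 
 * S23   S19  S20 
(> = start, * = accepting)

start=S0; accept=S16,S21,S22,S23; S0-a->S1; S0-b->S2; S1-a->S3; S1-b->S4; S2-a->S5; S2-b->S6; S3-a->S7; S3-b->S8; S4-a->S9; S4-b->S10; S5-a->S11; S5-b->S12; S6-a->S13; S6-b->S14; S7-a->S7; S7-b->S8; S8-a->S9; S8-b->S10; S9-a->S11; S9-b->S15; S10-a->S13; S10-b->S14; S11-a->S7; S11-b->S8; S12-a->S9; S12-b->S16; S13-a->S11; S13-b->S15; S14-a->S13; S14-b->S14; S15-a->S9; S15-b->S10; S16-a->S17; S16-b->S18; S17-a->S19; S17-b->S20; S18-a->S17; S18-b->S18; S19-a->S21; S19-b->S22; S20-a->S23; S20-b->S16; S21-a->S21; S21-b->S22; S22-a->S23; S22-b->S16; S23-a->S19; S23-b->S20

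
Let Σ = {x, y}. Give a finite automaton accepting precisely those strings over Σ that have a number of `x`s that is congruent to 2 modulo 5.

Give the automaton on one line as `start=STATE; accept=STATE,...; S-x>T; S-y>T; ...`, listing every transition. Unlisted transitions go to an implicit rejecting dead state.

start=s0; accept=s2; s0-x>s1; s0-y>s0; s1-x>s2; s1-y>s1; s2-x>s3; s2-y>s2; s3-x>s4; s3-y>s3; s4-x>s0; s4-y>s4

Keep the running count of `x`s modulo 5: each `x` advances along the cycle s0 → s1 → s2 → s3 → s4 → s0 while other symbols loop. Accept at s2.
A 5-state machine:
        x   y  
>  s0   s1  s0 
   s1   s2  s1 
 * s2   s3  s2 
   s3   s4  s3 
   s4   s0  s4 
(> = start, * = accepting)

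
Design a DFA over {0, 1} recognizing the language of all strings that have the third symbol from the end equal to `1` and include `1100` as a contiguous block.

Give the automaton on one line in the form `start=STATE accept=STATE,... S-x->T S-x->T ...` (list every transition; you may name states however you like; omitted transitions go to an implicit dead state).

Handle the two conditions separately and then intersect. The first has 15 states tracking the last 3 symbols read; the second has 5 states tracking whether and how much of `1100` has been seen. A product state is a pair (one from each), accepting exactly when both do. After merging equivalent states the machine shrinks.
With 12 states:
          0    1  
>  s0     s0   s1 
   s1     s0   s2 
   s2     s3   s2 
   s3     s4   s1 
 * s4     s5   s6 
   s5     s5   s6 
   s6     s7   s8 
   s7     s4   s9 
   s8    s10  s11 
 * s9     s7   s8 
 * s10    s4   s9 
 * s11   s10  s11 
(> = start, * = accepting)

start=s0 accept=s4,s9,s10,s11 s0-0->s0 s0-1->s1 s1-0->s0 s1-1->s2 s2-0->s3 s2-1->s2 s3-0->s4 s3-1->s1 s4-0->s5 s4-1->s6 s5-0->s5 s5-1->s6 s6-0->s7 s6-1->s8 s7-0->s4 s7-1->s9 s8-0->s10 s8-1->s11 s9-0->s7 s9-1->s8 s10-0->s4 s10-1->s9 s11-0->s10 s11-1->s11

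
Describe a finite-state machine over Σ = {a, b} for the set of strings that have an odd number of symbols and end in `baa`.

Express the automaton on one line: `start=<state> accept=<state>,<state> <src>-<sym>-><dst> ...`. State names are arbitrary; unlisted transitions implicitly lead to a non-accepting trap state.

Build one automaton per condition and run them in lockstep. One (2 states) tracks the input length modulo 2; the other (4 states) tracks how much of the suffix `baa` has currently been matched. Each combined state is a pair, one component from each; accept when both components accept. After merging equivalent states the machine shrinks.
5 states suffice.
        a   b  
>  q0   q1  q2 
   q1   q0  q0 
   q2   q3  q0 
   q3   q4  q2 
 * q4   q0  q0 
(> = start, * = accepting)

start=q0 accept=q4 q0-a->q1 q0-b->q2 q1-a->q0 q1-b->q0 q2-a->q3 q2-b->q0 q3-a->q4 q3-b->q2 q4-a->q0 q4-b->q0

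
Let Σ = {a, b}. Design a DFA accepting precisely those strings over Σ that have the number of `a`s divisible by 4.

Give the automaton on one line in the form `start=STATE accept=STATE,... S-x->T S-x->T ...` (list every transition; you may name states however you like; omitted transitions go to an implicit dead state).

Keep the running count of `a`s modulo 4: each `a` advances along the cycle q0 → q1 → q2 → q3 → q0 while other symbols loop. Accept at q0.
With 4 states:
        a   b  
>* q0   q1  q0 
   q1   q2  q1 
   q2   q3  q2 
   q3   q0  q3 
(> = start, * = accepting)

start=q0 accept=q0 q0-a->q1 q0-b->q0 q1-a->q2 q1-b->q1 q2-a->q3 q2-b->q2 q3-a->q0 q3-b->q3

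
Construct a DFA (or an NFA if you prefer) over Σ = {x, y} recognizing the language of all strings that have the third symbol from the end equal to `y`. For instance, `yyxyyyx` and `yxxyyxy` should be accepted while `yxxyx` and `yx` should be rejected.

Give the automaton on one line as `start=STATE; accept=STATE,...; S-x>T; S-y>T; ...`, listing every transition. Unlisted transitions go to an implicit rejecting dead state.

Because acceptance depends on a position counted from the end, the machine has to buffer the most recent 3 symbols. Make each state the string of the last up-to-3 symbols read; on input `x` shift the window left and append `x`. Accept when the buffered window has length 3 and begins with `y`.
          x    y  
>  S0     S1   S2 
   S1     S3   S4 
   S2     S5   S6 
   S3     S7   S8 
   S4     S9  S10 
   S5    S11  S12 
   S6    S13  S14 
   S7     S7   S8 
   S8     S9  S10 
   S9    S11  S12 
   S10   S13  S14 
 * S11    S7   S8 
 * S12    S9  S10 
 * S13   S11  S12 
 * S14   S13  S14 
(> = start, * = accepting)

start=S0; accept=S11,S12,S13,S14; S0-x>S1; S0-y>S2; S1-x>S3; S1-y>S4; S2-x>S5; S2-y>S6; S3-x>S7; S3-y>S8; S4-x>S9; S4-y>S10; S5-x>S11; S5-y>S12; S6-x>S13; S6-y>S14; S7-x>S7; S7-y>S8; S8-x>S9; S8-y>S10; S9-x>S11; S9-y>S12; S10-x>S13; S10-y>S14; S11-x>S7; S11-y>S8; S12-x>S9; S12-y>S10; S13-x>S11; S13-y>S12; S14-x>S13; S14-y>S14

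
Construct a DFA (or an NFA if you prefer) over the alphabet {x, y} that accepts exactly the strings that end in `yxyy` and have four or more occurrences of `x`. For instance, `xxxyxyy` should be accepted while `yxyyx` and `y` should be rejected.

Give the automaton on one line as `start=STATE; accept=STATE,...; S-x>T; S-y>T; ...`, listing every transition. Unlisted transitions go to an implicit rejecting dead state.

start=S0; accept=S7; S0-x>S1; S0-y>S0; S1-x>S2; S1-y>S1; S2-x>S3; S2-y>S2; S3-x>S3; S3-y>S4; S4-x>S5; S4-y>S4; S5-x>S3; S5-y>S6; S6-x>S5; S6-y>S7; S7-x>S5; S7-y>S4

Build one automaton per condition and run them in lockstep. One (5 states) tracks how much of the suffix `yxyy` has currently been matched; the other (6 states) tracks the count of `x`s, saturating at 5. Each combined state is a pair, one component from each; accept when both components accept. After merging equivalent states the machine shrinks.
        x   y  
>  S0   S1  S0 
   S1   S2  S1 
   S2   S3  S2 
   S3   S3  S4 
   S4   S5  S4 
   S5   S3  S6 
   S6   S5  S7 
 * S7   S5  S4 
(> = start, * = accepting)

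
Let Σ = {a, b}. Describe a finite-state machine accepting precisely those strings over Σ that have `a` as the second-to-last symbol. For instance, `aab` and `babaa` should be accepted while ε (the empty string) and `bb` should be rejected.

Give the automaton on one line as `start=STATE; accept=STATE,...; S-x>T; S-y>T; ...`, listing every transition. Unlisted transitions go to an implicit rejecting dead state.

Because acceptance depends on a position counted from the end, the machine has to buffer the most recent 2 symbols. Make each state the string of the last up-to-2 symbols read; on input `x` shift the window left and append `x`. Accept when the buffered window has length 2 and begins with `a`.
7 states suffice.
        a   b  
>  s0   s1  s2 
   s1   s3  s4 
   s2   s5  s6 
 * s3   s3  s4 
 * s4   s5  s6 
   s5   s3  s4 
   s6   s5  s6 
(> = start, * = accepting)

start=s0; accept=s3,s4; s0-a>s1; s0-b>s2; s1-a>s3; s1-b>s4; s2-a>s5; s2-b>s6; s3-a>s3; s3-b>s4; s4-a>s5; s4-b>s6; s5-a>s3; s5-b>s4; s6-a>s5; s6-b>s6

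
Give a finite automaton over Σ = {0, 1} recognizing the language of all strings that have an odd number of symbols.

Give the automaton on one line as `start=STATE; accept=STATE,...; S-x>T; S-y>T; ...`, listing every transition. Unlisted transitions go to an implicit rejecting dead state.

Count input length modulo 2: every symbol advances one step around the cycle q0 → q1 → q0. Accept at q1.
A 2-state machine:
        0   1  
>  q0   q1  q1 
 * q1   q0  q0 
(> = start, * = accepting)

start=q0; accept=q1; q0-0>q1; q0-1>q1; q1-0>q0; q1-1>q0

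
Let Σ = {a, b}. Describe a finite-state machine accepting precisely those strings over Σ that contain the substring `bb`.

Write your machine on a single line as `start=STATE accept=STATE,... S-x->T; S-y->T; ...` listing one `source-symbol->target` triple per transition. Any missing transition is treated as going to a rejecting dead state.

start=q0; accept=q2; q0-a->q0; q0-b->q1; q1-a->q0; q1-b->q2; q2-a->q2; q2-b->q2

Track how much of `bb` has been matched so far: state q0 is no progress, q2 is the absorbing accept state reached once `bb` has occurred. Intermediate states record partial matches; on a mismatch, fall back to the longest reusable overlap.
        a   b  
>  q0   q0  q1 
   q1   q0  q2 
 * q2   q2  q2 
(> = start, * = accepting)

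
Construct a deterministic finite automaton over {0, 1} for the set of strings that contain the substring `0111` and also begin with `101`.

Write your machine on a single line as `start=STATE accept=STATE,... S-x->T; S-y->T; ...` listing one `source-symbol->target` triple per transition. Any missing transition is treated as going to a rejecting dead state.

start=q0; accept=q11; q0-0->q1; q0-1->q2; q1-0->q1; q1-1->q3; q2-0->q4; q2-1->q5; q3-0->q1; q3-1->q6; q4-0->q1; q4-1->q7; q5-0->q1; q5-1->q5; q6-0->q1; q6-1->q8; q7-0->q9; q7-1->q10; q8-0->q8; q8-1->q8; q9-0->q9; q9-1->q7; q10-0->q9; q10-1->q11; q11-0->q11; q11-1->q11

Run two small machines in parallel and take their product. The first has 5 states tracking whether and how much of `0111` has been seen; the second has 5 states tracking whether the input so far still matches the prefix `101`. A product state is a pair (one from each), accepting exactly when both do.
A 12-state machine:
          0    1  
>  q0     q1   q2 
   q1     q1   q3 
   q2     q4   q5 
   q3     q1   q6 
   q4     q1   q7 
   q5     q1   q5 
   q6     q1   q8 
   q7     q9  q10 
   q8     q8   q8 
   q9     q9   q7 
   q10    q9  q11 
 * q11   q11  q11 
(> = start, * = accepting)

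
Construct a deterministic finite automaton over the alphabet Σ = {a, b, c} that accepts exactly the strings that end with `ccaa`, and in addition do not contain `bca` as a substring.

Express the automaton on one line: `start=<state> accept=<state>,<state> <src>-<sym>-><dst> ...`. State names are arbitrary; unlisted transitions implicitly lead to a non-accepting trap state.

Handle the two conditions separately and then intersect. The first has 5 states tracking how much of the suffix `ccaa` has currently been matched; the second has 4 states tracking partial matches of the forbidden pattern `bca`. A product state is a pair (one from each), accepting exactly when both do. Minimizing collapses redundant product states.
8 states suffice.
        a   b   c  
>  q0   q0  q1  q2 
   q1   q0  q1  q3 
   q2   q0  q1  q4 
   q3   q5  q1  q4 
   q4   q6  q1  q4 
   q5   q5  q5  q5 
   q6   q7  q1  q2 
 * q7   q0  q1  q2 
(> = start, * = accepting)

start=q0 accept=q7 q0-a->q0 q0-b->q1 q0-c->q2 q1-a->q0 q1-b->q1 q1-c->q3 q2-a->q0 q2-b->q1 q2-c->q4 q3-a->q5 q3-b->q1 q3-c->q4 q4-a->q6 q4-b->q1 q4-c->q4 q5-a->q5 q5-b->q5 q5-c->q5 q6-a->q7 q6-b->q1 q6-c->q2 q7-a->q0 q7-b->q1 q7-c->q2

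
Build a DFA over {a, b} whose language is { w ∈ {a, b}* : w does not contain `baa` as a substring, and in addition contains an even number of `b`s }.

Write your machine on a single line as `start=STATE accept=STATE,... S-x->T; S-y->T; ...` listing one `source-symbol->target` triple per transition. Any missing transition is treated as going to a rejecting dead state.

Handle the two conditions separately and then intersect. One (4 states) tracks partial matches of the forbidden pattern `baa`; the other (2 states) tracks the count of `b`s modulo 2. Each combined state is a pair, one component from each; accept when both components accept. Equivalent product states are then merged.
        a   b  
>* s0   s0  s1 
   s1   s2  s3 
   s2   s4  s3 
 * s3   s5  s1 
   s4   s4  s4 
 * s5   s4  s1 
(> = start, * = accepting)

start=s0; accept=s0,s3,s5; s0-a->s0; s0-b->s1; s1-a->s2; s1-b->s3; s2-a->s4; s2-b->s3; s3-a->s5; s3-b->s1; s4-a->s4; s4-b->s4; s5-a->s4; s5-b->s1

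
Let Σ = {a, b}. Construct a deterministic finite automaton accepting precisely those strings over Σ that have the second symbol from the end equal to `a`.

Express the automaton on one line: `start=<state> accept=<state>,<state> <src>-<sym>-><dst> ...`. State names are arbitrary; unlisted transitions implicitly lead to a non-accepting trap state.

start=q0 accept=q3,q4 q0-a->q1 q0-b->q2 q1-a->q3 q1-b->q4 q2-a->q5 q2-b->q6 q3-a->q3 q3-b->q4 q4-a->q5 q4-b->q6 q5-a->q3 q5-b->q4 q6-a->q5 q6-b->q6

Because acceptance depends on a position counted from the end, the machine has to buffer the most recent 2 symbols. Make each state the string of the last up-to-2 symbols read; on input `x` shift the window left and append `x`. Accept when the buffered window has length 2 and begins with `a`.
With 7 states:
        a   b  
>  q0   q1  q2 
   q1   q3  q4 
   q2   q5  q6 
 * q3   q3  q4 
 * q4   q5  q6 
   q5   q3  q4 
   q6   q5  q6 
(> = start, * = accepting)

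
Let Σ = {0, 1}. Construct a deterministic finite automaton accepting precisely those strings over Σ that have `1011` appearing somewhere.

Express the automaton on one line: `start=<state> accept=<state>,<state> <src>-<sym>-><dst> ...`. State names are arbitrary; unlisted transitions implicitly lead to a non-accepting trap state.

Track how much of `1011` has been matched so far: state q0 is no progress, q4 is the absorbing accept state reached once `1011` has occurred. Intermediate states record partial matches; on a mismatch, fall back to the longest reusable overlap.
5 states suffice.
        0   1  
>  q0   q0  q1 
   q1   q2  q1 
   q2   q0  q3 
   q3   q2  q4 
 * q4   q4  q4 
(> = start, * = accepting)

start=q0 accept=q4 q0-0->q0 q0-1->q1 q1-0->q2 q1-1->q1 q2-0->q0 q2-1->q3 q3-0->q2 q3-1->q4 q4-0->q4 q4-1->q4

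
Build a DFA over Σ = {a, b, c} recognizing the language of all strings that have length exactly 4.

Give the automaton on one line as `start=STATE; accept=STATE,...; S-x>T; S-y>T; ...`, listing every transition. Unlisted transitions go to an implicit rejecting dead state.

Count input length up to 5: every symbol moves from q0 toward q5, which means 'more than 4' and absorbs. Accept from {q4}.
With 6 states:
        a   b   c  
>  q0   q1  q1  q1 
   q1   q2  q2  q2 
   q2   q3  q3  q3 
   q3   q4  q4  q4 
 * q4   q5  q5  q5 
   q5   q5  q5  q5 
(> = start, * = accepting)

start=q0; accept=q4; q0-a>q1; q0-b>q1; q0-c>q1; q1-a>q2; q1-b>q2; q1-c>q2; q2-a>q3; q2-b>q3; q2-c>q3; q3-a>q4; q3-b>q4; q3-c>q4; q4-a>q5; q4-b>q5; q4-c>q5; q5-a>q5; q5-b>q5; q5-c>q5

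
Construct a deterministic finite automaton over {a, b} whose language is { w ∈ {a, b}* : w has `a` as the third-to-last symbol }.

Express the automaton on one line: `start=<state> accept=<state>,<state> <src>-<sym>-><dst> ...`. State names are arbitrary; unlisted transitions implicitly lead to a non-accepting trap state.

start=q0 accept=q7,q8,q9,q10 q0-a->q1 q0-b->q2 q1-a->q3 q1-b->q4 q2-a->q5 q2-b->q6 q3-a->q7 q3-b->q8 q4-a->q9 q4-b->q10 q5-a->q11 q5-b->q12 q6-a->q13 q6-b->q14 q7-a->q7 q7-b->q8 q8-a->q9 q8-b->q10 q9-a->q11 q9-b->q12 q10-a->q13 q10-b->q14 q11-a->q7 q11-b->q8 q12-a->q9 q12-b->q10 q13-a->q11 q13-b->q12 q14-a->q13 q14-b->q14

Because acceptance depends on a position counted from the end, the machine has to buffer the most recent 3 symbols. Make each state the string of the last up-to-3 symbols read; on input `x` shift the window left and append `x`. Accept when the buffered window has length 3 and begins with `a`.
          a    b  
>  q0     q1   q2 
   q1     q3   q4 
   q2     q5   q6 
   q3     q7   q8 
   q4     q9  q10 
   q5    q11  q12 
   q6    q13  q14 
 * q7     q7   q8 
 * q8     q9  q10 
 * q9    q11  q12 
 * q10   q13  q14 
   q11    q7   q8 
   q12    q9  q10 
   q13   q11  q12 
   q14   q13  q14 
(> = start, * = accepting)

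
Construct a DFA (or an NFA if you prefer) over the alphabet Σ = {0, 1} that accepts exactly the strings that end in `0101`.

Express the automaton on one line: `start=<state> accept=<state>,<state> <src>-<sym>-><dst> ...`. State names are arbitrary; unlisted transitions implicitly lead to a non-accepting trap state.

start=q0 accept=q4 q0-0->q1 q0-1->q0 q1-0->q1 q1-1->q2 q2-0->q3 q2-1->q0 q3-0->q1 q3-1->q4 q4-0->q3 q4-1->q0

Let each state record the length of the longest suffix of the input read so far that is also a prefix of `0101`. q1 means the last symbol is `0`; q2 means the last 2 symbols are `01`; q3 means the last 3 symbols are `010`; q4 means the last 4 symbols are `0101`. Accept only at q4, where the string currently ends in `0101`.
With 5 states:
        0   1  
>  q0   q1  q0 
   q1   q1  q2 
   q2   q3  q0 
   q3   q1  q4 
 * q4   q3  q0 
(> = start, * = accepting)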